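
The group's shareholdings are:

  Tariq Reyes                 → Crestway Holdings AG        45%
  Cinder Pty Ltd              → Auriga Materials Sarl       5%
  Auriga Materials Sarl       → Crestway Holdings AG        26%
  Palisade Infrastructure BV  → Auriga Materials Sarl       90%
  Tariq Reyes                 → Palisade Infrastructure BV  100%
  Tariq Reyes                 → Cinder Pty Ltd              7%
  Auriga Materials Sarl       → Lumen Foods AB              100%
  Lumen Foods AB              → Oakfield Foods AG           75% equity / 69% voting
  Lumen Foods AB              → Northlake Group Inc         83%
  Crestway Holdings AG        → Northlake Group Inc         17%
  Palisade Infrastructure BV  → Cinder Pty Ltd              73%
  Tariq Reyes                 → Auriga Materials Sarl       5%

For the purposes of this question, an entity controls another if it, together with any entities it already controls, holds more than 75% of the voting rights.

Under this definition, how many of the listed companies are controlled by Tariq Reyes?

Tariq holds 100% of Palisade, so Tariq controls Palisade.
Tariq and Palisade together hold 7% + 73% = 80% of Cinder, so Tariq controls Cinder.
Palisade and Cinder and Tariq together hold 90% + 5% + 5% = 100% of Auriga, so Tariq controls Auriga.
Auriga holds 100% of Lumen, so Tariq controls Lumen.
Lumen holds 83% of Northlake, so Tariq controls Northlake.
No other company's threshold is met.
Tariq controls 5 companies.

5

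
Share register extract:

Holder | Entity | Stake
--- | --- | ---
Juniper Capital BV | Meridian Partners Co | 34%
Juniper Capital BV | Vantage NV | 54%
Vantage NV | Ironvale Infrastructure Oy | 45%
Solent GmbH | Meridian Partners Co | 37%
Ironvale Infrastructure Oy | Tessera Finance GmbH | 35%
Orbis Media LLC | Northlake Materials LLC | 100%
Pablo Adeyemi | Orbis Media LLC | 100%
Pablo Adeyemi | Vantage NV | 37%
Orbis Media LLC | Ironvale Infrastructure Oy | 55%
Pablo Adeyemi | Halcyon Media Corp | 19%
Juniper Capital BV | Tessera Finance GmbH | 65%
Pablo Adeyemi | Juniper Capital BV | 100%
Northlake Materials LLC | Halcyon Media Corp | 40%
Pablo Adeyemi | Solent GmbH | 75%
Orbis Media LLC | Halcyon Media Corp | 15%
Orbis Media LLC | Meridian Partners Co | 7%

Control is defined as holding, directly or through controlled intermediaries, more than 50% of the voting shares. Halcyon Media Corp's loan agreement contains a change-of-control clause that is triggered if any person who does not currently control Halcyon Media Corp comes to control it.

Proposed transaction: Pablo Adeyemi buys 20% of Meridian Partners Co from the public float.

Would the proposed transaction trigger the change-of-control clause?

No

The purchase changes only Pablo's holdings, so Pablo is the only person who could newly come to control Halcyon.
Pablo holds 100% of Orbis, so Pablo controls Orbis.
Orbis holds 100% of Northlake, so Pablo controls Northlake.
Pablo and Orbis and Northlake together hold 19% + 15% + 40% = 74% of Halcyon, so Pablo controls Halcyon.
So Pablo already controls Halcyon before the transaction.
After the purchase, Pablo holds 20% of Meridian directly.
Pablo controlled Halcyon already, so this is not a new person acquiring control; every other person's position is unchanged or reduced.
No new person acquires control, so the clause is not triggered.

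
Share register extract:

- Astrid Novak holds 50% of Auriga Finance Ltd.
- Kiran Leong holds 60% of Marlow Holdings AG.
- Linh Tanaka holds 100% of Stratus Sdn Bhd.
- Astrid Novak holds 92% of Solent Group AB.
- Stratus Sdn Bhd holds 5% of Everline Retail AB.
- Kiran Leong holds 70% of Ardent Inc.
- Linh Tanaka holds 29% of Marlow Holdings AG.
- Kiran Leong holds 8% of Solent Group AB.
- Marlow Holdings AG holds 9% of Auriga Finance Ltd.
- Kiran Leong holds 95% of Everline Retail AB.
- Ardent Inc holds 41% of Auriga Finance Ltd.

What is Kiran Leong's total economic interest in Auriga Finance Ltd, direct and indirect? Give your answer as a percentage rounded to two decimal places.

34.10%

Kiran reaches Auriga along 2 paths.
Via Ardent: 70% × 41% = 28.7%.
Via Marlow: 60% × 9% = 5.4%.
Total: 28.7% + 5.4% = 34.1%.
Rounded: 34.10%.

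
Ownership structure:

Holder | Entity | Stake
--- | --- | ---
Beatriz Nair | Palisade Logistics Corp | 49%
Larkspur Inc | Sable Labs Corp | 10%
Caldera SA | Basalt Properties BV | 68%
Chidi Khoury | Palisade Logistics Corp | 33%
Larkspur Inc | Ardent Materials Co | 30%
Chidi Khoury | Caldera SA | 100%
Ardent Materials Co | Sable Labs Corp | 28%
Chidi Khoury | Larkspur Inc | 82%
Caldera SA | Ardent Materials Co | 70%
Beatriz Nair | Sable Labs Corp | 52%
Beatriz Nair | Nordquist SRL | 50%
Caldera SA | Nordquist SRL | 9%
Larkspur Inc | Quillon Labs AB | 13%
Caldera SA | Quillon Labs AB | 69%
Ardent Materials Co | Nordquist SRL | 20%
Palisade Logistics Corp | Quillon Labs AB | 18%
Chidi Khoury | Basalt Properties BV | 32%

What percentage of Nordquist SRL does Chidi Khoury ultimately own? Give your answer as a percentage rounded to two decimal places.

27.92%

Chidi reaches Nordquist along 3 paths.
Via Larkspur → Ardent: 82% × 30% × 20% = 4.92%.
Via Caldera → Ardent: 100% × 70% × 20% = 14%.
Via Caldera: 100% × 9% = 9%.
Total: 4.92% + 14% + 9% = 27.92%.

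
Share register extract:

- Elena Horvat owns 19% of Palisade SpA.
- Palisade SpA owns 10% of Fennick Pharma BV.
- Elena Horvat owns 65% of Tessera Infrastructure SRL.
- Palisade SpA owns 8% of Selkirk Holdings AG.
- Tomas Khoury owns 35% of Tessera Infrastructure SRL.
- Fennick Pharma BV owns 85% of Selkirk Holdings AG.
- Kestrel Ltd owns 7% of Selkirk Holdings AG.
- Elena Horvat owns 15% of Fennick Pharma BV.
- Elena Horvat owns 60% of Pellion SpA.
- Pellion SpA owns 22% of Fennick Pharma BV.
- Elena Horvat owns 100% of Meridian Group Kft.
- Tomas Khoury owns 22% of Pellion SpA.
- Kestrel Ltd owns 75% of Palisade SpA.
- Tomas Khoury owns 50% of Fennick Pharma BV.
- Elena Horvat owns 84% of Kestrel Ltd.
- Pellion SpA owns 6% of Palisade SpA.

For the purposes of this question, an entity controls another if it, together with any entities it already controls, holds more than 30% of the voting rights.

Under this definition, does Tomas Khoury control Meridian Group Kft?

No

Tomas holds 50% of Fennick, so Tomas controls Fennick.
Fennick holds 85% of Selkirk, so Tomas controls Selkirk.
Tomas holds 35% of Tessera, so Tomas controls Tessera.
Neither Tomas nor any entity Tomas controls holds any voting interest in Meridian.
So Tomas does not control Meridian.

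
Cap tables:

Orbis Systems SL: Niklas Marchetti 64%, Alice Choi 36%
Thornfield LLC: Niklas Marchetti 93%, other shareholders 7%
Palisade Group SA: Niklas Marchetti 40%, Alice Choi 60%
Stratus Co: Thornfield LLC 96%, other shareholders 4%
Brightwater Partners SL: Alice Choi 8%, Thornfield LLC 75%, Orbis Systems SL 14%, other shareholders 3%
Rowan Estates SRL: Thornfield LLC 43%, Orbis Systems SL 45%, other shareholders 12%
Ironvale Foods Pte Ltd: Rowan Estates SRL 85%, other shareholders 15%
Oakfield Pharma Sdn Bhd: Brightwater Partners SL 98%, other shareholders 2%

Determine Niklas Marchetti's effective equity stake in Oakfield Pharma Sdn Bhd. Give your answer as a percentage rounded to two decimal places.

Niklas reaches Oakfield along 2 paths.
Via Thornfield → Brightwater: 93% × 75% × 98% = 68.355%.
Via Orbis → Brightwater: 64% × 14% × 98% = 8.7808%.
Total: 68.355% + 8.7808% = 77.1358%.
Rounded: 77.14%.

77.14%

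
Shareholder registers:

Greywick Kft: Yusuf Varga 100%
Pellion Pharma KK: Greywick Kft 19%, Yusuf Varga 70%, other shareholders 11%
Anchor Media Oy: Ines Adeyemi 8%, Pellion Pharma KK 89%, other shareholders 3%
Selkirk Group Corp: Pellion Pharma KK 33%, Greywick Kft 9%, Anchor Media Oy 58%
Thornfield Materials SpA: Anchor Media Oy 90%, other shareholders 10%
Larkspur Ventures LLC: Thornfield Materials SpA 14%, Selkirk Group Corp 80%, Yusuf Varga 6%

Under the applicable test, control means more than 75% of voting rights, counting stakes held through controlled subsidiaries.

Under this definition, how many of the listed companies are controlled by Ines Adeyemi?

0

Ines's largest direct stake is 8% in Anchor, which does not meet the threshold.
Ines controls 0 companies.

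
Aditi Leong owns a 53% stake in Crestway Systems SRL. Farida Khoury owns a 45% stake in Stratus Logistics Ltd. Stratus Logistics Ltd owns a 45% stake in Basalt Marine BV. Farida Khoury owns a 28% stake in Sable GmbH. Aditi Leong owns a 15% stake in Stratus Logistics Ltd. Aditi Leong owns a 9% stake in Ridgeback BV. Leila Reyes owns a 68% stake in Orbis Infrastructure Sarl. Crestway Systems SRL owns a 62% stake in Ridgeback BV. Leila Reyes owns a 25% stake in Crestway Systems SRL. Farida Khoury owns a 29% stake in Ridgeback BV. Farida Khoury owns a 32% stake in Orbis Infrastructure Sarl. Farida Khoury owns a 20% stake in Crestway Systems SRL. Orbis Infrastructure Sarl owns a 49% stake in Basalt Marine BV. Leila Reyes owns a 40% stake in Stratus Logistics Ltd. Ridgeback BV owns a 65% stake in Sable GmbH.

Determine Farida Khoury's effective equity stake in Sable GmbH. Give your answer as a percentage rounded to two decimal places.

54.91%

Farida reaches Sable along 3 paths.
Direct stake: 28% = 28%.
Via Crestway → Ridgeback: 20% × 62% × 65% = 8.06%.
Via Ridgeback: 29% × 65% = 18.85%.
Total: 28% + 8.06% + 18.85% = 54.91%.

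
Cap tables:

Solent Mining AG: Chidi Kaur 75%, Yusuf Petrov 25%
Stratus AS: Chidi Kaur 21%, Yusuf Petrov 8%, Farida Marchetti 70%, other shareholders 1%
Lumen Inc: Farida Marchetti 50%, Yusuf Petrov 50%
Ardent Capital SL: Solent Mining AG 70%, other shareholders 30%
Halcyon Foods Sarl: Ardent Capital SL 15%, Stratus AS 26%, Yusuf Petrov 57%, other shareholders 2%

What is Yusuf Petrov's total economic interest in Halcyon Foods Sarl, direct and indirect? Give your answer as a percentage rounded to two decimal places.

61.71%

Yusuf reaches Halcyon along 3 paths.
Via Solent → Ardent: 25% × 70% × 15% = 2.625%.
Via Stratus: 8% × 26% = 2.08%.
Direct stake: 57% = 57%.
Total: 2.625% + 2.08% + 57% = 61.705%.
Rounded: 61.71%.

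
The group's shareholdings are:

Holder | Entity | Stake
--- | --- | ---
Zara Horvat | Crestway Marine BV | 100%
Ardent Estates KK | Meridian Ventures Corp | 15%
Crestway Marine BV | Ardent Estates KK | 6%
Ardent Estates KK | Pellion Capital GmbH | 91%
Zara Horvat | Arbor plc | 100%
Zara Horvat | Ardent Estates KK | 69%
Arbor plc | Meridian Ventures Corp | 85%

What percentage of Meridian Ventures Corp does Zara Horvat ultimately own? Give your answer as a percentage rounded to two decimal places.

Zara reaches Meridian along 3 paths.
Via Arbor: 100% × 85% = 85%.
Via Crestway → Ardent: 100% × 6% × 15% = 0.9%.
Via Ardent: 69% × 15% = 10.35%.
Total: 85% + 0.9% + 10.35% = 96.25%.

96.25%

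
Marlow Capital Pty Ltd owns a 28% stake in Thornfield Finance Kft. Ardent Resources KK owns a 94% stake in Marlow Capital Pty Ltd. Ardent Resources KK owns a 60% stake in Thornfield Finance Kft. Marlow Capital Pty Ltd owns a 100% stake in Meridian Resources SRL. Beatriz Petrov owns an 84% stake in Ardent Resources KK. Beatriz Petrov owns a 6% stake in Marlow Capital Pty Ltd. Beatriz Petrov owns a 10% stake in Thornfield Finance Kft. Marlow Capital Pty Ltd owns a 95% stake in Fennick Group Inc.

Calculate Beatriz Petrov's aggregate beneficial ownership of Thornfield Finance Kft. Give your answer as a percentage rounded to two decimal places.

Beatriz reaches Thornfield along 4 paths.
Via Ardent: 84% × 60% = 50.4%.
Via Marlow: 6% × 28% = 1.68%.
Via Ardent → Marlow: 84% × 94% × 28% = 22.1088%.
Direct stake: 10% = 10%.
Total: 50.4% + 1.68% + 22.1088% + 10% = 84.1888%.
Rounded: 84.19%.

84.19%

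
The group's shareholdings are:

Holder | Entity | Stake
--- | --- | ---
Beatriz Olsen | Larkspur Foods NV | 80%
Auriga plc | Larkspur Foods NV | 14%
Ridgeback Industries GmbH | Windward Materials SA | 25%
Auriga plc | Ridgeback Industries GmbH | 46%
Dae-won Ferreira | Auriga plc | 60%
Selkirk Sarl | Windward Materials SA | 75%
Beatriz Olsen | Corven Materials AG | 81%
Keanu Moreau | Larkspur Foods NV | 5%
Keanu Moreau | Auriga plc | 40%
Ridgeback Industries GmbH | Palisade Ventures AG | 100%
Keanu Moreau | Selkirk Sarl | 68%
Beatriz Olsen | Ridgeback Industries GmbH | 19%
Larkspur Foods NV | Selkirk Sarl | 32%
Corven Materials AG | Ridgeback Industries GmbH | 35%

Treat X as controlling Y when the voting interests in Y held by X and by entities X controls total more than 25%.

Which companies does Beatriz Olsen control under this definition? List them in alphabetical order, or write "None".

Beatriz holds 81% of Corven, so Beatriz controls Corven.
Corven and Beatriz together hold 35% + 19% = 54% of Ridgeback, so Beatriz controls Ridgeback.
Beatriz holds 80% of Larkspur, so Beatriz controls Larkspur.
Larkspur holds 32% of Selkirk, so Beatriz controls Selkirk.
Selkirk and Ridgeback together hold 75% + 25% = 100% of Windward, so Beatriz controls Windward.
Ridgeback holds 100% of Palisade, so Beatriz controls Palisade.
No other company's threshold is met.

Corven Materials AG, Larkspur Foods NV, Palisade Ventures AG, Ridgeback Industries GmbH, Selkirk Sarl, Windward Materials SA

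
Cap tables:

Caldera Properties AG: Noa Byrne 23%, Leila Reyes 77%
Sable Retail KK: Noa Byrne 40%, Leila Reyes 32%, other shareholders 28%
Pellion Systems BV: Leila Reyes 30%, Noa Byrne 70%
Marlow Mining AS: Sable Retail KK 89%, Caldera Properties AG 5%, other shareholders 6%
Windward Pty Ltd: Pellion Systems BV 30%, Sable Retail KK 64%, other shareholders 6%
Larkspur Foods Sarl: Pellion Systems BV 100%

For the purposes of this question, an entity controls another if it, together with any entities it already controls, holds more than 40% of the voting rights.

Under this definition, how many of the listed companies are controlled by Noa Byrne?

Noa holds 70% of Pellion, so Noa controls Pellion.
Pellion holds 100% of Larkspur, so Noa controls Larkspur.
No other company's threshold is met.
Noa controls 2 companies.

2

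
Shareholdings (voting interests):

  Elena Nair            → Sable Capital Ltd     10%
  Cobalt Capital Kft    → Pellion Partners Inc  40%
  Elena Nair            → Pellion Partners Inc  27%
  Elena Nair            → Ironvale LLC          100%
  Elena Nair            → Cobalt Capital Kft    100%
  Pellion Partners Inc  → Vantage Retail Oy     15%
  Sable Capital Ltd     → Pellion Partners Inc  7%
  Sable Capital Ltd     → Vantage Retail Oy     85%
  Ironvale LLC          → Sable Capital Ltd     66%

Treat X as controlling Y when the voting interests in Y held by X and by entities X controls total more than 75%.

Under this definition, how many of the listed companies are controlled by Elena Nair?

Elena holds 100% of Cobalt, so Elena controls Cobalt.
Elena holds 100% of Ironvale, so Elena controls Ironvale.
Ironvale and Elena together hold 66% + 10% = 76% of Sable, so Elena controls Sable.
Sable holds 85% of Vantage, so Elena controls Vantage.
No other company's threshold is met.
Elena controls 4 companies.

4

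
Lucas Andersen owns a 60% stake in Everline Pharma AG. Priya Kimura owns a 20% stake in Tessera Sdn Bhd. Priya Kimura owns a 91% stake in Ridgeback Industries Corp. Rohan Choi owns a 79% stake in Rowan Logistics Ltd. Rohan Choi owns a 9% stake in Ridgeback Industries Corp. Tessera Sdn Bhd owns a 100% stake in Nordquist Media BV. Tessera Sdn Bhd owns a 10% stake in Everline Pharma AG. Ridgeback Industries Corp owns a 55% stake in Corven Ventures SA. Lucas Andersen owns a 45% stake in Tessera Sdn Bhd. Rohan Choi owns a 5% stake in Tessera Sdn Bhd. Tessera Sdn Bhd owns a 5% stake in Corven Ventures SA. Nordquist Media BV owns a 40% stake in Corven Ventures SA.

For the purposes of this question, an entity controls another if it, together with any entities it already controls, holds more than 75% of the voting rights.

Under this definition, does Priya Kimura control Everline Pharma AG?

Priya holds 91% of Ridgeback, so Priya controls Ridgeback.
Neither Priya nor any entity Priya controls holds any voting interest in Everline.
So Priya does not control Everline.

No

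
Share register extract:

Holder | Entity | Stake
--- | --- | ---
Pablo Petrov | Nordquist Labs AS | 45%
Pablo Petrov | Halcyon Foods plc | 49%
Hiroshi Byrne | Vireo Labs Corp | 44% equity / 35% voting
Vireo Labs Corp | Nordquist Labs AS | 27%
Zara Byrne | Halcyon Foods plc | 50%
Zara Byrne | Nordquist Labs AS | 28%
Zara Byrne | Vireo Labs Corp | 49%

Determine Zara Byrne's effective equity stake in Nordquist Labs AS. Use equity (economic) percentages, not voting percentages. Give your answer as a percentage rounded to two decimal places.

Zara reaches Nordquist along 2 paths.
Direct stake: 28% = 28%.
Via Vireo: 49% × 27% = 13.23%.
Total: 28% + 13.23% = 41.23%.

41.23%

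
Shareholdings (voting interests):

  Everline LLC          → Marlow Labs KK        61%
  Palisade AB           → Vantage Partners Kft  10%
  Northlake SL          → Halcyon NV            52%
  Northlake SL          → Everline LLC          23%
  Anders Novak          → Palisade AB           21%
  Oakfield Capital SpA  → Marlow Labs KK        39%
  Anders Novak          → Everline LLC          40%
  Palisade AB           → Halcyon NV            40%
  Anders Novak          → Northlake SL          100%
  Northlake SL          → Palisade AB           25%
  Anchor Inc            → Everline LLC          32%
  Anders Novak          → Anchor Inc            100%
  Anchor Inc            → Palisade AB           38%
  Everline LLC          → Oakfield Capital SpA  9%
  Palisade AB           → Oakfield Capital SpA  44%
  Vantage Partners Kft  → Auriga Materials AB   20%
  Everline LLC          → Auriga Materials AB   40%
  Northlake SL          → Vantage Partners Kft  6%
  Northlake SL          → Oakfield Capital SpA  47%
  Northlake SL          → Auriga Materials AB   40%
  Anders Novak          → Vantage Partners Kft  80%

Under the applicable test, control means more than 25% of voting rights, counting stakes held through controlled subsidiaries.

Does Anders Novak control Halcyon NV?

Yes

Anders holds 100% of Northlake, so Anders controls Northlake.
Anders holds 100% of Anchor, so Anders controls Anchor.
Anders and Anchor and Northlake together hold 21% + 38% + 25% = 84% of Palisade, so Anders controls Palisade.
Palisade and Northlake together hold 40% + 52% = 92% of Halcyon, so Anders controls Halcyon.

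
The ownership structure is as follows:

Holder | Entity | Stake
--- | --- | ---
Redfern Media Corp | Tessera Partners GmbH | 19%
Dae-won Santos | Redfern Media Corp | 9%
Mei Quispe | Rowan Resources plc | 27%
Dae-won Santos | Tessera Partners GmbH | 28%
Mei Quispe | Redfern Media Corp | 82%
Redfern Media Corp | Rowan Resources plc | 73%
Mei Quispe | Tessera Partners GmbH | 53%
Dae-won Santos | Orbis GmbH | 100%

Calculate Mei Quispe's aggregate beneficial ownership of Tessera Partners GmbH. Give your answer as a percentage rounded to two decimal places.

Mei reaches Tessera along 2 paths.
Via Redfern: 82% × 19% = 15.58%.
Direct stake: 53% = 53%.
Total: 15.58% + 53% = 68.58%.

68.58%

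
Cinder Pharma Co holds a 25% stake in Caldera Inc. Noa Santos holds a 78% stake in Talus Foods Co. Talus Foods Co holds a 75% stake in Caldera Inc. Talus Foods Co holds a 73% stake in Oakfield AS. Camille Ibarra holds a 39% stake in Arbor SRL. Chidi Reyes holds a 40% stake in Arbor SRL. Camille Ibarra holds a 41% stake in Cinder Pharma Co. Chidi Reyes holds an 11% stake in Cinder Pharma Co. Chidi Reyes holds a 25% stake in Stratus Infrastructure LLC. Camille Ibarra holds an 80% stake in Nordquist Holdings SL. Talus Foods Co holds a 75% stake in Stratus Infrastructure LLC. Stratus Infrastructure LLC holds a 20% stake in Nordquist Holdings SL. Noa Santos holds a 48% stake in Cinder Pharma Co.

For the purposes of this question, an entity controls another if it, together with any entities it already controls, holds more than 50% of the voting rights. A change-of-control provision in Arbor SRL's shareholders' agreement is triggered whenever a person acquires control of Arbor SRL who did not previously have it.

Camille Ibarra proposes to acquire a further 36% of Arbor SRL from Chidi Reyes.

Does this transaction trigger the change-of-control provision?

Yes

The purchase adds only to Camille's holdings (Chidi's stake shrinks), so Camille is the only person who could newly come to control Arbor.
Camille holds 80% of Nordquist, so Camille controls Nordquist.
In Arbor, Camille's side holds only 39%, not > 50%.
So before the transaction, Camille does not control Arbor.
After the purchase, Camille's direct stake in Arbor rises to 39% + 36% = 75%, and Chidi's stake falls to 4%.
Camille holds 75% of Arbor, so Camille controls Arbor.
Camille did not control Arbor before and does after, so the clause is triggered.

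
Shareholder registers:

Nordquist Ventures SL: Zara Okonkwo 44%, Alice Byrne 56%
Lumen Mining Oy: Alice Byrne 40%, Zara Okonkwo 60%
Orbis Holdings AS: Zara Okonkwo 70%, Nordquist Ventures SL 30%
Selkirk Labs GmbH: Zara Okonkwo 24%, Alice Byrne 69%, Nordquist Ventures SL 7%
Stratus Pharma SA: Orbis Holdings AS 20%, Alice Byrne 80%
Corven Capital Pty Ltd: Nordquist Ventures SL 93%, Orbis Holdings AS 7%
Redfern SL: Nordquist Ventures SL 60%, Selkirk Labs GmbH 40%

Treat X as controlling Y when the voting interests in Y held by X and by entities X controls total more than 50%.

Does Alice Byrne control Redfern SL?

Yes

Alice holds 56% of Nordquist, so Alice controls Nordquist.
Alice and Nordquist together hold 69% + 7% = 76% of Selkirk, so Alice controls Selkirk.
Nordquist and Selkirk together hold 60% + 40% = 100% of Redfern, so Alice controls Redfern.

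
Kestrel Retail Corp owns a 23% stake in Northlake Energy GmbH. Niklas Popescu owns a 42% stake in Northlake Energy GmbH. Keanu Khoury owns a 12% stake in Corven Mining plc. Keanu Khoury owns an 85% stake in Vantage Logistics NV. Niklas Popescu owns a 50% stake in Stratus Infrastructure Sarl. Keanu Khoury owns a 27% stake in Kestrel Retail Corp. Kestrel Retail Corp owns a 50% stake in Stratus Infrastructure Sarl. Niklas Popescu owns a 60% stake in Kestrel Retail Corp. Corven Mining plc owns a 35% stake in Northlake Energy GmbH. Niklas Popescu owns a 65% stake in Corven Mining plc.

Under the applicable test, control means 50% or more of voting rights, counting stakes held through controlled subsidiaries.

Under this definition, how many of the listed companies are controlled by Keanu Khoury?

Keanu holds 85% of Vantage, so Keanu controls Vantage.
No other company's threshold is met.
Keanu controls 1 company.

1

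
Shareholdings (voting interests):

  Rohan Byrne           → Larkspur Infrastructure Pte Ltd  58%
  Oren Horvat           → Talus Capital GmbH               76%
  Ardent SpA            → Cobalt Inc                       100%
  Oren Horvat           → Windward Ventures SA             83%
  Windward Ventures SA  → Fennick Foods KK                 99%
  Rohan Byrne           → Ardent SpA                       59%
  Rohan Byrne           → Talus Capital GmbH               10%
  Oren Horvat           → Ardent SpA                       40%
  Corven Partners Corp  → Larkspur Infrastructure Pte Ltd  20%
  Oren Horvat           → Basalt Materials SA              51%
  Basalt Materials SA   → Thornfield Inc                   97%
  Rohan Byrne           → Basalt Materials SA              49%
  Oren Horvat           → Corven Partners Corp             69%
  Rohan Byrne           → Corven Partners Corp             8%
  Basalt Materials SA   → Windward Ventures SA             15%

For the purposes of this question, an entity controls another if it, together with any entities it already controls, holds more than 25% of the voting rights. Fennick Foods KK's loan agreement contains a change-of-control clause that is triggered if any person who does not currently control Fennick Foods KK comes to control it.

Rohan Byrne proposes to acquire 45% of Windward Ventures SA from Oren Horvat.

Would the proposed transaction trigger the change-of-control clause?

The purchase adds only to Rohan's holdings (Oren's stake shrinks), so Rohan is the only person who could newly come to control Fennick.
Rohan holds 59% of Ardent, so Rohan controls Ardent.
Rohan holds 49% of Basalt, so Rohan controls Basalt.
Ardent holds 100% of Cobalt, so Rohan controls Cobalt.
Basalt holds 97% of Thornfield, so Rohan controls Thornfield.
Rohan holds 58% of Larkspur, so Rohan controls Larkspur.
Neither Rohan nor any entity Rohan controls holds any voting interest in Fennick.
So before the transaction, Rohan does not control Fennick.
After the purchase, Rohan holds 45% of Windward directly, and Oren's stake falls to 38%.
Basalt and Rohan together hold 15% + 45% = 60% of Windward, so Rohan controls Windward.
Windward holds 99% of Fennick, so Rohan controls Fennick.
Rohan did not control Fennick before and does after, so the clause is triggered.

Yes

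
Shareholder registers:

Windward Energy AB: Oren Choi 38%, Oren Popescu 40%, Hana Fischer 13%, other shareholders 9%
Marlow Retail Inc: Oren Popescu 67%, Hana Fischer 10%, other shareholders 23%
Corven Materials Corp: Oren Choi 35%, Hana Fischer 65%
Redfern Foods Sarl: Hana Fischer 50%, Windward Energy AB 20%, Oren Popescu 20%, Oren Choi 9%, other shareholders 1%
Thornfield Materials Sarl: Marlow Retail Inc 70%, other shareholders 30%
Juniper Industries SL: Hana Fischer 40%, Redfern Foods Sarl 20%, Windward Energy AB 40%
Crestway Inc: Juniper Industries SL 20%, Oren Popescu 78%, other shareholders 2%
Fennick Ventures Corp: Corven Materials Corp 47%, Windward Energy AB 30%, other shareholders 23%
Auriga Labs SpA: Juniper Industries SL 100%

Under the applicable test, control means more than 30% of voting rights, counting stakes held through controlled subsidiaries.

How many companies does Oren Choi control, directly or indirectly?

Oren Choi holds 38% of Windward, so Oren Choi controls Windward.
Oren Choi holds 35% of Corven, so Oren Choi controls Corven.
Windward holds 40% of Juniper, so Oren Choi controls Juniper.
Corven and Windward together hold 47% + 30% = 77% of Fennick, so Oren Choi controls Fennick.
Juniper holds 100% of Auriga, so Oren Choi controls Auriga.
No other company's threshold is met.
Oren Choi controls 5 companies.

5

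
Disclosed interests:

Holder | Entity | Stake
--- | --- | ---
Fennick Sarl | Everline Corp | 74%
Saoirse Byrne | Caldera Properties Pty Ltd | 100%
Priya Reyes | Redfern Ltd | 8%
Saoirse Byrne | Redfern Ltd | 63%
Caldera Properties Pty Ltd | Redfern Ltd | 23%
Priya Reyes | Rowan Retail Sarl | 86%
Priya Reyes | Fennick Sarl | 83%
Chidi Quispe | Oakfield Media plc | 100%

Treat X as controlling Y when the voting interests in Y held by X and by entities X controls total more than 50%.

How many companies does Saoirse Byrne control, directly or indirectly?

2

Saoirse holds 100% of Caldera, so Saoirse controls Caldera.
Saoirse and Caldera together hold 63% + 23% = 86% of Redfern, so Saoirse controls Redfern.
No other company's threshold is met.
Saoirse controls 2 companies.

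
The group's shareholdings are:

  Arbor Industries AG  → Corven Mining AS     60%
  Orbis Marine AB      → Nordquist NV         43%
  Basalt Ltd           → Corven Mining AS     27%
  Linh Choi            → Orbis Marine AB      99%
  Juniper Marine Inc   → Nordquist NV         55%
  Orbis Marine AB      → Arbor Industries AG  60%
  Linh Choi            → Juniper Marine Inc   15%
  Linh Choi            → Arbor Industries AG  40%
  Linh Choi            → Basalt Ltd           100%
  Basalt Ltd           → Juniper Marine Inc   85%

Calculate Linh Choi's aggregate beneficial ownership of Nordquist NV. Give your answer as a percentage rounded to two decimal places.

97.57%

Linh reaches Nordquist along 3 paths.
Via Orbis: 99% × 43% = 42.57%.
Via Basalt → Juniper: 100% × 85% × 55% = 46.75%.
Via Juniper: 15% × 55% = 8.25%.
Total: 42.57% + 46.75% + 8.25% = 97.57%.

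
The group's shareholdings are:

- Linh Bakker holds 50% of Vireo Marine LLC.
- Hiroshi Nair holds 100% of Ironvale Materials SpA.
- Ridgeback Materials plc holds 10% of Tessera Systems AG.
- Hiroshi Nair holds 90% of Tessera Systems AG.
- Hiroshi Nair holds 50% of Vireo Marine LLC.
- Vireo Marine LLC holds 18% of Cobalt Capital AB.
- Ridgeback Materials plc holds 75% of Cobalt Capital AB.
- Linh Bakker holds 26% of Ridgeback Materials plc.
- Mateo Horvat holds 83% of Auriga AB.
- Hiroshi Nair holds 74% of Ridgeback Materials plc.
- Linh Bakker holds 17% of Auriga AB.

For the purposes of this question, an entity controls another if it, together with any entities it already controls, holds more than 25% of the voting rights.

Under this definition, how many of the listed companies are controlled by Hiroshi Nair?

5

Hiroshi holds 50% of Vireo, so Hiroshi controls Vireo.
Hiroshi holds 100% of Ironvale, so Hiroshi controls Ironvale.
Hiroshi holds 74% of Ridgeback, so Hiroshi controls Ridgeback.
Hiroshi and Ridgeback together hold 90% + 10% = 100% of Tessera, so Hiroshi controls Tessera.
Vireo and Ridgeback together hold 18% + 75% = 93% of Cobalt, so Hiroshi controls Cobalt.
No other company's threshold is met.
Hiroshi controls 5 companies.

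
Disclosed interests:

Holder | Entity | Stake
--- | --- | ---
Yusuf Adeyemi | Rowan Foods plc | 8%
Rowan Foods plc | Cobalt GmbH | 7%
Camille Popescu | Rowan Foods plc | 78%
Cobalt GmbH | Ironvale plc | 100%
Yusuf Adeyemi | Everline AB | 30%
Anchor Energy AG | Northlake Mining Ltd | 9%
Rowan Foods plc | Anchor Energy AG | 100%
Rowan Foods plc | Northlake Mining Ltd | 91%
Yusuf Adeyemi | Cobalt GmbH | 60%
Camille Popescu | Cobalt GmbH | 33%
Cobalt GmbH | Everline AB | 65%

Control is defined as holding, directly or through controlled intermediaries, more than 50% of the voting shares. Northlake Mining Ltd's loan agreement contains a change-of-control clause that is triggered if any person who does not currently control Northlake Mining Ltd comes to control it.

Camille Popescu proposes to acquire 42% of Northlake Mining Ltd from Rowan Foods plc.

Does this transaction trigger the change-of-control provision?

No

The purchase adds only to Camille's holdings (Rowan's stake shrinks), so Camille is the only person who could newly come to control Northlake.
Camille holds 78% of Rowan, so Camille controls Rowan.
Rowan holds 100% of Anchor, so Camille controls Anchor.
Rowan and Anchor together hold 91% + 9% = 100% of Northlake, so Camille controls Northlake.
So Camille already controls Northlake before the transaction.
After the purchase, Camille holds 42% of Northlake directly, and Rowan's stake falls to 49%.
Camille controlled Northlake already, so this is not a new person acquiring control; every other person's position is unchanged or reduced.
No new person acquires control, so the clause is not triggered.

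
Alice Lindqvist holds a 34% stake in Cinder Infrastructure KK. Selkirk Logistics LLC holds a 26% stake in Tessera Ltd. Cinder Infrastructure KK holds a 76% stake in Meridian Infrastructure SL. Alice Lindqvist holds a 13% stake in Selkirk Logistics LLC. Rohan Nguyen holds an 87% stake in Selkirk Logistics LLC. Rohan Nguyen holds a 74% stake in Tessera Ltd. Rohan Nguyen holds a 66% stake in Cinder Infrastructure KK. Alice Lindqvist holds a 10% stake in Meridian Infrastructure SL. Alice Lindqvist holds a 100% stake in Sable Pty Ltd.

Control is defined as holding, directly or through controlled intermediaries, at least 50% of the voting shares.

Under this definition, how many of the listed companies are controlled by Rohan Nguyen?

Rohan holds 66% of Cinder, so Rohan controls Cinder.
Rohan holds 87% of Selkirk, so Rohan controls Selkirk.
Cinder holds 76% of Meridian, so Rohan controls Meridian.
Rohan and Selkirk together hold 74% + 26% = 100% of Tessera, so Rohan controls Tessera.
No other company's threshold is met.
Rohan controls 4 companies.

4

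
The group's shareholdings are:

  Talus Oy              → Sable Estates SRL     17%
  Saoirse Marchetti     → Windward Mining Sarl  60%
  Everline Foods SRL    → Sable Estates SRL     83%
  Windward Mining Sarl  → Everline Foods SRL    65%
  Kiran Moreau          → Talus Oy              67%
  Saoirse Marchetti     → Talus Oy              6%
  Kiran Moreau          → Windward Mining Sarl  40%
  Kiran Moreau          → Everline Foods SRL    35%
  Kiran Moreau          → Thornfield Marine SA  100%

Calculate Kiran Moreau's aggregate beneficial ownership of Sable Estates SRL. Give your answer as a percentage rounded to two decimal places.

62.02%

Kiran reaches Sable along 3 paths.
Via Windward → Everline: 40% × 65% × 83% = 21.58%.
Via Everline: 35% × 83% = 29.05%.
Via Talus: 67% × 17% = 11.39%.
Total: 21.58% + 29.05% + 11.39% = 62.02%.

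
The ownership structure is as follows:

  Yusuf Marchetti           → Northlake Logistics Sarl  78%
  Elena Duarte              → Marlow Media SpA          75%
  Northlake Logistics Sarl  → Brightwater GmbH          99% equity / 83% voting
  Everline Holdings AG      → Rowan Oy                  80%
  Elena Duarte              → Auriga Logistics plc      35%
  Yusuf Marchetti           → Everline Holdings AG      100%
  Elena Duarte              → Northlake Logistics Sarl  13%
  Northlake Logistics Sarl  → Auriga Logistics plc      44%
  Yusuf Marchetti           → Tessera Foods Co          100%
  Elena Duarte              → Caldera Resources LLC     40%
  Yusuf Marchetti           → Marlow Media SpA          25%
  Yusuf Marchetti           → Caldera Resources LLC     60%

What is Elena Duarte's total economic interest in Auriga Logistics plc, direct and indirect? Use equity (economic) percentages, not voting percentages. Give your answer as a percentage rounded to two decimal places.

40.72%

Elena reaches Auriga along 2 paths.
Direct stake: 35% = 35%.
Via Northlake: 13% × 44% = 5.72%.
Total: 35% + 5.72% = 40.72%.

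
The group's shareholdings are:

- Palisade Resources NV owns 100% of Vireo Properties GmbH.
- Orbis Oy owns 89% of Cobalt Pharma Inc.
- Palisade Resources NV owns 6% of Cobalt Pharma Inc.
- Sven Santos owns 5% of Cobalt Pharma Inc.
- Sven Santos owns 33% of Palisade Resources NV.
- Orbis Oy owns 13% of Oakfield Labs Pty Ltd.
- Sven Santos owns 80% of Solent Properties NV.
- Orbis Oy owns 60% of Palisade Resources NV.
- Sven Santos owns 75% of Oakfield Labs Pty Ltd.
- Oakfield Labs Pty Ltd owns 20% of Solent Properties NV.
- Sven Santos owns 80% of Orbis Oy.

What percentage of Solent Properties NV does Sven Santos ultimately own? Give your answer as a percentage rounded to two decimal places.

Sven reaches Solent along 3 paths.
Direct stake: 80% = 80%.
Via Oakfield: 75% × 20% = 15%.
Via Orbis → Oakfield: 80% × 13% × 20% = 2.08%.
Total: 80% + 15% + 2.08% = 97.08%.

97.08%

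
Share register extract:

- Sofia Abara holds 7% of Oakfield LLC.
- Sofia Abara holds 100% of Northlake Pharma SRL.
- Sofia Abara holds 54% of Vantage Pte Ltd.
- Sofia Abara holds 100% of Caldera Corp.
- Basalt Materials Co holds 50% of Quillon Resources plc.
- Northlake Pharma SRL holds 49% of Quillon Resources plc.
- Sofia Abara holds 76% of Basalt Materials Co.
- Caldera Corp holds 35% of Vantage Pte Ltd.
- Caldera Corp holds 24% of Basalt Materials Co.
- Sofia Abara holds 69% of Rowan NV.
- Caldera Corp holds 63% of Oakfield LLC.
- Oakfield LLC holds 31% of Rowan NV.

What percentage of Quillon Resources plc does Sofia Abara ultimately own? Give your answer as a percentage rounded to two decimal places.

Sofia reaches Quillon along 3 paths.
Via Caldera → Basalt: 100% × 24% × 50% = 12%.
Via Basalt: 76% × 50% = 38%.
Via Northlake: 100% × 49% = 49%.
Total: 12% + 38% + 49% = 99%.
Rounded: 99.00%.

99.00%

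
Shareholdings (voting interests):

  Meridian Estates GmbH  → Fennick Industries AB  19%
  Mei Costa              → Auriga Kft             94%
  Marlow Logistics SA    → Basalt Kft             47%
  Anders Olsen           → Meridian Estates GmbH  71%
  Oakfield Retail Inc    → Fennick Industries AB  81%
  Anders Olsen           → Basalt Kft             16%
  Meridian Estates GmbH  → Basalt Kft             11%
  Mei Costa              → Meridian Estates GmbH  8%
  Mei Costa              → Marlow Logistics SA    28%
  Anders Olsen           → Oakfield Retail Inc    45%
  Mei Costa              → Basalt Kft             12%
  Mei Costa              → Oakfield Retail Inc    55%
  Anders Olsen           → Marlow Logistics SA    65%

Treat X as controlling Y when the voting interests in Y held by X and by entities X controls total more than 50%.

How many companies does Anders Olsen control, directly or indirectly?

3

Anders holds 65% of Marlow, so Anders controls Marlow.
Anders holds 71% of Meridian, so Anders controls Meridian.
Marlow and Meridian and Anders together hold 47% + 11% + 16% = 74% of Basalt, so Anders controls Basalt.
No other company's threshold is met.
Anders controls 3 companies.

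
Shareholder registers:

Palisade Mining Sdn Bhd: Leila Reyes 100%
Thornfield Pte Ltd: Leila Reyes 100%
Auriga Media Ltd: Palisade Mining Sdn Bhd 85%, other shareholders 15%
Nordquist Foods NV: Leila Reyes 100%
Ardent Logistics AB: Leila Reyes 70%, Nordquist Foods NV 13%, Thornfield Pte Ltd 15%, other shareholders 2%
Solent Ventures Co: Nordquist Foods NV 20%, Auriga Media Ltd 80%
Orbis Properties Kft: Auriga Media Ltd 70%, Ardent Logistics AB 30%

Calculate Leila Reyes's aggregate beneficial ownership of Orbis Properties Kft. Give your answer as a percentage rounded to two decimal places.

88.90%

Leila reaches Orbis along 4 paths.
Via Palisade → Auriga: 100% × 85% × 70% = 59.5%.
Via Ardent: 70% × 30% = 21%.
Via Nordquist → Ardent: 100% × 13% × 30% = 3.9%.
Via Thornfield → Ardent: 100% × 15% × 30% = 4.5%.
Total: 59.5% + 21% + 3.9% + 4.5% = 88.9%.
Rounded: 88.90%.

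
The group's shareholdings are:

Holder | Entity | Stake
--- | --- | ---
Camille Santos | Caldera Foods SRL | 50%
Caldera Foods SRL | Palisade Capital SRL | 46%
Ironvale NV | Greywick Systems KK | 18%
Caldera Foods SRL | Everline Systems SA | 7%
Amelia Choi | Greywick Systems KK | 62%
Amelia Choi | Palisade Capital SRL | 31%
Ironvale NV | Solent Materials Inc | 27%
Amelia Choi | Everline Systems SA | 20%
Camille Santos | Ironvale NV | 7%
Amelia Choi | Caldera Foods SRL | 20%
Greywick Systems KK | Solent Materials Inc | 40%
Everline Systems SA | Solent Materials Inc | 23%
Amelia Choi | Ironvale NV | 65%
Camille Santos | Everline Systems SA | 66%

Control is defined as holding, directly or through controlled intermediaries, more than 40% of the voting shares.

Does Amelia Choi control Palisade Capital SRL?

Amelia holds 65% of Ironvale, so Amelia controls Ironvale.
Ironvale and Amelia together hold 18% + 62% = 80% of Greywick, so Amelia controls Greywick.
Ironvale and Greywick together hold 27% + 40% = 67% of Solent, so Amelia controls Solent.
In Palisade, Amelia's side holds only 31%, not > 40%.
So Amelia does not control Palisade.

No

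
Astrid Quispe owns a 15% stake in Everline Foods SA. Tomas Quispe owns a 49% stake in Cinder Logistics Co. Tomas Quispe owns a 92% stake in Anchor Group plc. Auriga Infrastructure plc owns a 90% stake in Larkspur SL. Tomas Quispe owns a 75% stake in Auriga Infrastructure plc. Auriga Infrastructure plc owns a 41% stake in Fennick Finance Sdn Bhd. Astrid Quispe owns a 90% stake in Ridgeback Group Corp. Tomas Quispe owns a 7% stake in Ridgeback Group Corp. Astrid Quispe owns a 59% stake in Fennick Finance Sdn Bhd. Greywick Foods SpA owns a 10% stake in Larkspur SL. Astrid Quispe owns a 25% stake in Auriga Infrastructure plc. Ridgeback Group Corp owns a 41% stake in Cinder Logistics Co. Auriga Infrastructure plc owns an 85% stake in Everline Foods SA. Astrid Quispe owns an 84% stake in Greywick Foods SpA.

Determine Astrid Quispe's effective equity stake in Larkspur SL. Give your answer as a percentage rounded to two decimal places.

Astrid reaches Larkspur along 2 paths.
Via Auriga: 25% × 90% = 22.5%.
Via Greywick: 84% × 10% = 8.4%.
Total: 22.5% + 8.4% = 30.9%.
Rounded: 30.90%.

30.90%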